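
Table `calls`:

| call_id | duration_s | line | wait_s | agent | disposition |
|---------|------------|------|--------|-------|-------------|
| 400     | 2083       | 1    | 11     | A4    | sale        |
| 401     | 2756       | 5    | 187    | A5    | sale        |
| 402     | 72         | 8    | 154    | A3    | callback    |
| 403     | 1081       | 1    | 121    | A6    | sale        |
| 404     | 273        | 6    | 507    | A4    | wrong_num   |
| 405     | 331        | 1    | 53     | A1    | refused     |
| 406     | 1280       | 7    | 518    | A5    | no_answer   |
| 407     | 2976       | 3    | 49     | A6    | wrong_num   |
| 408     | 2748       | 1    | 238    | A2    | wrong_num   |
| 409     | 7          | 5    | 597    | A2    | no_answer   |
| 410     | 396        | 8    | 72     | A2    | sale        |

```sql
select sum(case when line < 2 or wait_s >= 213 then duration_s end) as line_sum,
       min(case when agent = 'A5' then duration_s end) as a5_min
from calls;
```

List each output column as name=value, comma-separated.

[line_sum: line < 2 or wait_s >= 213]
call_id=400: ✓ → 2083
call_id=401: ✗
call_id=402: ✗
call_id=403: ✓ → 1081
call_id=404: ✓ → 273
call_id=405: ✓ → 331
call_id=406: ✓ → 1280
call_id=407: ✗
call_id=408: ✓ → 2748
call_id=409: ✓ → 7
call_id=410: ✗
line_sum = 2083 + 1081 + 273 + 331 + 1280 + 2748 + 7 = 7803
—
[a5_min: agent = 'A5']
call_id=400: ✗
call_id=401: ✓ → 2756
call_id=402: ✗
call_id=403: ✗
call_id=404: ✗
call_id=405: ✗
call_id=406: ✓ → 1280
call_id=407: ✗
call_id=408: ✗
call_id=409: ✗
call_id=410: ✗
a5_min = MIN(2756, 1280) = 1280

line_sum=7803, a5_min=1280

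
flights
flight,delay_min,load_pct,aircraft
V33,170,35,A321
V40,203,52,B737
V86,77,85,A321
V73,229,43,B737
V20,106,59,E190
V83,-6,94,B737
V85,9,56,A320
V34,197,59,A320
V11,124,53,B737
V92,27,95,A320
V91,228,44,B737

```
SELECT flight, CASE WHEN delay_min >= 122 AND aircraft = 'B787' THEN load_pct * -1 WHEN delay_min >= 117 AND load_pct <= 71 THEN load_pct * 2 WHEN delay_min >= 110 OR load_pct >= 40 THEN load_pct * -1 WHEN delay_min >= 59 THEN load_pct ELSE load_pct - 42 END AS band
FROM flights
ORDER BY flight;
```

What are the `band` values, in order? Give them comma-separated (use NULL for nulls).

flight=V11: delay_min >= 117 AND load_pct <= 71 → 106
flight=V20: delay_min >= 110 OR load_pct >= 40 → -59
flight=V33: delay_min >= 117 AND load_pct <= 71 → 70
flight=V34: delay_min >= 117 AND load_pct <= 71 → 118
flight=V40: delay_min >= 117 AND load_pct <= 71 → 104
flight=V73: delay_min >= 117 AND load_pct <= 71 → 86
flight=V83: delay_min >= 110 OR load_pct >= 40 → -94
flight=V85: delay_min >= 110 OR load_pct >= 40 → -56
flight=V86: delay_min >= 110 OR load_pct >= 40 → -85
flight=V91: delay_min >= 117 AND load_pct <= 71 → 88
flight=V92: delay_min >= 110 OR load_pct >= 40 → -95

106, -59, 70, 118, 104, 86, -94, -56, -85, 88, -95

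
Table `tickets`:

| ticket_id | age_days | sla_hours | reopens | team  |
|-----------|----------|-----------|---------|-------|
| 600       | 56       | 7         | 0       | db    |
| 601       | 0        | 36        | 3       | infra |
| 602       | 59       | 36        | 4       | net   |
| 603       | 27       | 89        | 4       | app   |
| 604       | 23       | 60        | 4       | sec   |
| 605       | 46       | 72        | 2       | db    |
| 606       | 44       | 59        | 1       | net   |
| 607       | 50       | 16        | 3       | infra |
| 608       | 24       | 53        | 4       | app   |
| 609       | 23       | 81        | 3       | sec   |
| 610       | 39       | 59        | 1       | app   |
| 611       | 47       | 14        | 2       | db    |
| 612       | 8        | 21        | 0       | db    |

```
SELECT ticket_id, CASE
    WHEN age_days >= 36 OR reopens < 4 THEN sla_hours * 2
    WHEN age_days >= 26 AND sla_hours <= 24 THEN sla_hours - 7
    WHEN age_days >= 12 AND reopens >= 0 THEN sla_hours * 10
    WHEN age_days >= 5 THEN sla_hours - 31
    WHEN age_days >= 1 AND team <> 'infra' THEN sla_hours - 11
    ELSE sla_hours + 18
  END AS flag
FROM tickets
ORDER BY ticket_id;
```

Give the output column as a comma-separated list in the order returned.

ticket_id=600: age_days >= 36 OR reopens < 4 → 14
ticket_id=601: age_days >= 36 OR reopens < 4 → 72
ticket_id=602: age_days >= 36 OR reopens < 4 → 72
ticket_id=603: age_days >= 12 AND reopens >= 0 → 890
ticket_id=604: age_days >= 12 AND reopens >= 0 → 600
ticket_id=605: age_days >= 36 OR reopens < 4 → 144
ticket_id=606: age_days >= 36 OR reopens < 4 → 118
ticket_id=607: age_days >= 36 OR reopens < 4 → 32
ticket_id=608: age_days >= 12 AND reopens >= 0 → 530
ticket_id=609: age_days >= 36 OR reopens < 4 → 162
ticket_id=610: age_days >= 36 OR reopens < 4 → 118
ticket_id=611: age_days >= 36 OR reopens < 4 → 28
ticket_id=612: age_days >= 36 OR reopens < 4 → 42

14, 72, 72, 890, 600, 144, 118, 32, 530, 162, 118, 28, 42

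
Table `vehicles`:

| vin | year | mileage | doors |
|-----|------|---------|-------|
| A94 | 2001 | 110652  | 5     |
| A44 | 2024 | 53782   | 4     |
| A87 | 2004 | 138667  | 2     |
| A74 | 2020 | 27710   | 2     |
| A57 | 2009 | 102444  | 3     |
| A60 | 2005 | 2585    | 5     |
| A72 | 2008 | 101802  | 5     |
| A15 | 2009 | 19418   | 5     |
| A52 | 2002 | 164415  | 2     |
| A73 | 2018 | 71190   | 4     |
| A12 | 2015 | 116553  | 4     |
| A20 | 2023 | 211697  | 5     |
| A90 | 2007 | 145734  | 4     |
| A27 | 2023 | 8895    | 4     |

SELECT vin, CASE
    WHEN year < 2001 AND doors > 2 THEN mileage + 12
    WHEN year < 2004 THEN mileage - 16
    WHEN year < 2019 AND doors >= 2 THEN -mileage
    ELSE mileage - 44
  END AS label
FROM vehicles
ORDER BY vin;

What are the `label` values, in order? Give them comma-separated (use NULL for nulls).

-116553, -19418, 211653, 8851, 53738, 164399, -102444, -2585, -101802, -71190, 27666, -138667, -145734, 110636

vin=A12: year < 2019 AND doors >= 2 → -116553
vin=A15: year < 2019 AND doors >= 2 → -19418
vin=A20: ELSE → 211653
vin=A27: ELSE → 8851
vin=A44: ELSE → 53738
vin=A52: year < 2004 → 164399
vin=A57: year < 2019 AND doors >= 2 → -102444
vin=A60: year < 2019 AND doors >= 2 → -2585
vin=A72: year < 2019 AND doors >= 2 → -101802
vin=A73: year < 2019 AND doors >= 2 → -71190
vin=A74: ELSE → 27666
vin=A87: year < 2019 AND doors >= 2 → -138667
vin=A90: year < 2019 AND doors >= 2 → -145734
vin=A94: year < 2004 → 110636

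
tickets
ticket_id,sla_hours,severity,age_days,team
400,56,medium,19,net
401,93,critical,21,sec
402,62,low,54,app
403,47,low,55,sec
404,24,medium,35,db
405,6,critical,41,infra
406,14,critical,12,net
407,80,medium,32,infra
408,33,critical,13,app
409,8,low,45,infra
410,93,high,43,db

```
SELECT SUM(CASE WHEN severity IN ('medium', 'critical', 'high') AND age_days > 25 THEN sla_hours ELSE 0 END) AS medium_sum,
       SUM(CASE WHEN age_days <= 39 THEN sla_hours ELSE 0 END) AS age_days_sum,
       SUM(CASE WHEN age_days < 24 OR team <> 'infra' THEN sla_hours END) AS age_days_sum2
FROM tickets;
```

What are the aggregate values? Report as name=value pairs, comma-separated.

medium_sum=203, age_days_sum=300, age_days_sum2=422

[medium_sum: severity IN ('medium', 'critical', 'high') AND age_days > 25]
ticket_id=400: ✗
ticket_id=401: ✗
ticket_id=402: ✗
ticket_id=403: ✗
ticket_id=404: ✓ → 24
ticket_id=405: ✓ → 6
ticket_id=406: ✗
ticket_id=407: ✓ → 80
ticket_id=408: ✗
ticket_id=409: ✗
ticket_id=410: ✓ → 93
medium_sum = 24 + 6 + 80 + 93 = 203
—
[age_days_sum: age_days <= 39]
ticket_id=400: ✓ → 56
ticket_id=401: ✓ → 93
ticket_id=402: ✗
ticket_id=403: ✗
ticket_id=404: ✓ → 24
ticket_id=405: ✗
ticket_id=406: ✓ → 14
ticket_id=407: ✓ → 80
ticket_id=408: ✓ → 33
ticket_id=409: ✗
ticket_id=410: ✗
age_days_sum = 56 + 93 + 24 + 14 + 80 + 33 = 300
—
[age_days_sum2: age_days < 24 OR team <> 'infra']
ticket_id=400: ✓ → 56
ticket_id=401: ✓ → 93
ticket_id=402: ✓ → 62
ticket_id=403: ✓ → 47
ticket_id=404: ✓ → 24
ticket_id=405: ✗
ticket_id=406: ✓ → 14
ticket_id=407: ✗
ticket_id=408: ✓ → 33
ticket_id=409: ✗
ticket_id=410: ✓ → 93
age_days_sum2 = 56 + 93 + 62 + 47 + 24 + 14 + 33 + 93 = 422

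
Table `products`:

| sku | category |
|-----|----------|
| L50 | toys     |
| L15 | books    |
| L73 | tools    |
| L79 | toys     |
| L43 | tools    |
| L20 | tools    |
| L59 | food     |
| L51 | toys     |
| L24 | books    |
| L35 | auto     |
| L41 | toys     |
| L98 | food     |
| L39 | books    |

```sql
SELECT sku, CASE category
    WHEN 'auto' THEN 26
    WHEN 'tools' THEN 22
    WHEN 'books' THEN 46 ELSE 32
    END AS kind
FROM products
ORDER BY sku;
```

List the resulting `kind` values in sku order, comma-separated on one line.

sku=L15: category='books' → 46
sku=L20: category='tools' → 22
sku=L24: category='books' → 46
sku=L35: category='auto' → 26
sku=L39: category='books' → 46
sku=L41: ELSE → 32
sku=L43: category='tools' → 22
sku=L50: ELSE → 32
sku=L51: ELSE → 32
sku=L59: ELSE → 32
sku=L73: category='tools' → 22
sku=L79: ELSE → 32
sku=L98: ELSE → 32

46, 22, 46, 26, 46, 32, 22, 32, 32, 32, 22, 32, 32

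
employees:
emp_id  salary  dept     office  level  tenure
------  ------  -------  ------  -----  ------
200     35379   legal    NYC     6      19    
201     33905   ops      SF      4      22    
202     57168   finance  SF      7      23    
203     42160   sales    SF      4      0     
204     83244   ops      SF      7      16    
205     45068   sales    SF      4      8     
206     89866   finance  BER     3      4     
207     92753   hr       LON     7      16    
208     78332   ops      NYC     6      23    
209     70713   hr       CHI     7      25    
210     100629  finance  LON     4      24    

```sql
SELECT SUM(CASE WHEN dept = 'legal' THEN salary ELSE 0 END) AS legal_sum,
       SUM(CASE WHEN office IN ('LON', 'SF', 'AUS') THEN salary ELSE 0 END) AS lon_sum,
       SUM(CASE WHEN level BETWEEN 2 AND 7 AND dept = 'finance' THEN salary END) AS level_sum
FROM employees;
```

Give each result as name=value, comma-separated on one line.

legal_sum=35379, lon_sum=454927, level_sum=247663

[legal_sum: dept = 'legal']
emp_id=200: ✓ → 35379
emp_id=201: ✗
emp_id=202: ✗
emp_id=203: ✗
emp_id=204: ✗
emp_id=205: ✗
emp_id=206: ✗
emp_id=207: ✗
emp_id=208: ✗
emp_id=209: ✗
emp_id=210: ✗
legal_sum = 35379
—
[lon_sum: office IN ('LON', 'SF', 'AUS')]
emp_id=200: ✗
emp_id=201: ✓ → 33905
emp_id=202: ✓ → 57168
emp_id=203: ✓ → 42160
emp_id=204: ✓ → 83244
emp_id=205: ✓ → 45068
emp_id=206: ✗
emp_id=207: ✓ → 92753
emp_id=208: ✗
emp_id=209: ✗
emp_id=210: ✓ → 100629
lon_sum = 33905 + 57168 + 42160 + 83244 + 45068 + 92753 + 100629 = 454927
—
[level_sum: level BETWEEN 2 AND 7 AND dept = 'finance']
emp_id=200: ✗
emp_id=201: ✗
emp_id=202: ✓ → 57168
emp_id=203: ✗
emp_id=204: ✗
emp_id=205: ✗
emp_id=206: ✓ → 89866
emp_id=207: ✗
emp_id=208: ✗
emp_id=209: ✗
emp_id=210: ✓ → 100629
level_sum = 57168 + 89866 + 100629 = 247663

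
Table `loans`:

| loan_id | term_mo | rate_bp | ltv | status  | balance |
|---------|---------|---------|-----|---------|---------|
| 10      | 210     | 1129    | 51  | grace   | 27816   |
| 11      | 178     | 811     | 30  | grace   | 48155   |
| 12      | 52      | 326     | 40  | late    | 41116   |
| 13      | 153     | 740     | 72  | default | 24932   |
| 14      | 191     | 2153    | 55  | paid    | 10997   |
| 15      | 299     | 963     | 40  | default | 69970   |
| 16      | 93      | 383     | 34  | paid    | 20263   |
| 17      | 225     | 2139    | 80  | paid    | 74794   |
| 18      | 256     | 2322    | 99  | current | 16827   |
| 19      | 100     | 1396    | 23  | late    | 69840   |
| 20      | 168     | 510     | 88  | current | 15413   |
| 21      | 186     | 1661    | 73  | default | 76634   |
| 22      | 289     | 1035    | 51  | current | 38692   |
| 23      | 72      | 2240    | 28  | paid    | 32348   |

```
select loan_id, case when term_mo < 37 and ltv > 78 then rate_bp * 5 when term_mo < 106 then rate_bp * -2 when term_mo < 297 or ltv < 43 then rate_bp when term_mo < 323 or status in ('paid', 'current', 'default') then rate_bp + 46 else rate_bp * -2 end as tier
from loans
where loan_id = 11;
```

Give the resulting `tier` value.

loan_id = 11: term_mo=178, rate_bp=811, ltv=30, status=grace, balance=48155.
term_mo < 37 and ltv > 78 → false
term_mo < 106 → false
term_mo < 297 or ltv < 43 → true → 811

811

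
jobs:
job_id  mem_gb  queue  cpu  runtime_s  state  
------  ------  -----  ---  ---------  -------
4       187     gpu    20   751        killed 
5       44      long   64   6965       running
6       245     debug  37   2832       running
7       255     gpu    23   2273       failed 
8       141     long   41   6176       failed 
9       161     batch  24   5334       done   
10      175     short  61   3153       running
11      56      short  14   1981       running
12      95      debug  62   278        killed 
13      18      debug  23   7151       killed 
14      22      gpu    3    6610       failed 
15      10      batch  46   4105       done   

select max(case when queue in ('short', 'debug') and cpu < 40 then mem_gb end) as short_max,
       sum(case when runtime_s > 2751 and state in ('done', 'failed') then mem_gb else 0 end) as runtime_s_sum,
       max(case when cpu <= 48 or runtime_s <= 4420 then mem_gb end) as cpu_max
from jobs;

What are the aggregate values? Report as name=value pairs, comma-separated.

[short_max: queue in ('short', 'debug') and cpu < 40]
job_id=4: ✗
job_id=5: ✗
job_id=6: ✓ → 245
job_id=7: ✗
job_id=8: ✗
job_id=9: ✗
job_id=10: ✗
job_id=11: ✓ → 56
job_id=12: ✗
job_id=13: ✓ → 18
job_id=14: ✗
job_id=15: ✗
short_max = MAX(245, 56, 18) = 245
—
[runtime_s_sum: runtime_s > 2751 and state in ('done', 'failed')]
job_id=4: ✗
job_id=5: ✗
job_id=6: ✗
job_id=7: ✗
job_id=8: ✓ → 141
job_id=9: ✓ → 161
job_id=10: ✗
job_id=11: ✗
job_id=12: ✗
job_id=13: ✗
job_id=14: ✓ → 22
job_id=15: ✓ → 10
runtime_s_sum = 141 + 161 + 22 + 10 = 334
—
[cpu_max: cpu <= 48 or runtime_s <= 4420]
job_id=4: ✓ → 187
job_id=5: ✗
job_id=6: ✓ → 245
job_id=7: ✓ → 255
job_id=8: ✓ → 141
job_id=9: ✓ → 161
job_id=10: ✓ → 175
job_id=11: ✓ → 56
job_id=12: ✓ → 95
job_id=13: ✓ → 18
job_id=14: ✓ → 22
job_id=15: ✓ → 10
cpu_max = MAX(187, 245, 255, 141, 161, 175, 56, 95, 18, 22, 10) = 255

short_max=245, runtime_s_sum=334, cpu_max=255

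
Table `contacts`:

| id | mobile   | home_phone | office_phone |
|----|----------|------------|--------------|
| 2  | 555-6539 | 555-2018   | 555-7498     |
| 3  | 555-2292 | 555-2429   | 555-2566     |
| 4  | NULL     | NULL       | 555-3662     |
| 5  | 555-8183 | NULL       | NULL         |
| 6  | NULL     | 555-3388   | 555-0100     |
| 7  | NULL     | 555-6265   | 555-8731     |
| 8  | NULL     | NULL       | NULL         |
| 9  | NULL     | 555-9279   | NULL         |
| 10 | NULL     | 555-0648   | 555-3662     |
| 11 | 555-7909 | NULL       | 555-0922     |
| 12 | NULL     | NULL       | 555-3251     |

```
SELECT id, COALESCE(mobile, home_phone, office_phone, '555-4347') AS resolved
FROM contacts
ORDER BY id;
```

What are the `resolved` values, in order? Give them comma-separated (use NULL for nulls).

id=2: mobile=555-6539 → 555-6539
id=3: mobile=555-2292 → 555-2292
id=4: mobile=NULL, home_phone=NULL, office_phone=555-3662 → 555-3662
id=5: mobile=555-8183 → 555-8183
id=6: mobile=NULL, home_phone=555-3388 → 555-3388
id=7: mobile=NULL, home_phone=555-6265 → 555-6265
id=8: mobile=NULL, home_phone=NULL, office_phone=NULL, → literal 555-4347 → 555-4347
id=9: mobile=NULL, home_phone=555-9279 → 555-9279
id=10: mobile=NULL, home_phone=555-0648 → 555-0648
id=11: mobile=555-7909 → 555-7909
id=12: mobile=NULL, home_phone=NULL, office_phone=555-3251 → 555-3251

555-6539, 555-2292, 555-3662, 555-8183, 555-3388, 555-6265, 555-4347, 555-9279, 555-0648, 555-7909, 555-3251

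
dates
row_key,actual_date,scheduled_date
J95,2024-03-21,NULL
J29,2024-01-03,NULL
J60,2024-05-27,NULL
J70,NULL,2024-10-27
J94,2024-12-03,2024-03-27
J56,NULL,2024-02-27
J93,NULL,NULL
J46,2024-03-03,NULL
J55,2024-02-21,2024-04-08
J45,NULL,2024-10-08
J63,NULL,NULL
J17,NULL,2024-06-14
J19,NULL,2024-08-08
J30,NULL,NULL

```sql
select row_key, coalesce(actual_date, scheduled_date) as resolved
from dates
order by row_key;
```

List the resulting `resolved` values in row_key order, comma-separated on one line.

row_key=J17: actual_date=NULL, scheduled_date=2024-06-14 → 2024-06-14
row_key=J19: actual_date=NULL, scheduled_date=2024-08-08 → 2024-08-08
row_key=J29: actual_date=2024-01-03 → 2024-01-03
row_key=J30: actual_date=NULL, scheduled_date=NULL (all NULL) → NULL
row_key=J45: actual_date=NULL, scheduled_date=2024-10-08 → 2024-10-08
row_key=J46: actual_date=2024-03-03 → 2024-03-03
row_key=J55: actual_date=2024-02-21 → 2024-02-21
row_key=J56: actual_date=NULL, scheduled_date=2024-02-27 → 2024-02-27
row_key=J60: actual_date=2024-05-27 → 2024-05-27
row_key=J63: actual_date=NULL, scheduled_date=NULL (all NULL) → NULL
row_key=J70: actual_date=NULL, scheduled_date=2024-10-27 → 2024-10-27
row_key=J93: actual_date=NULL, scheduled_date=NULL (all NULL) → NULL
row_key=J94: actual_date=2024-12-03 → 2024-12-03
row_key=J95: actual_date=2024-03-21 → 2024-03-21

2024-06-14, 2024-08-08, 2024-01-03, NULL, 2024-10-08, 2024-03-03, 2024-02-21, 2024-02-27, 2024-05-27, NULL, 2024-10-27, NULL, 2024-12-03, 2024-03-21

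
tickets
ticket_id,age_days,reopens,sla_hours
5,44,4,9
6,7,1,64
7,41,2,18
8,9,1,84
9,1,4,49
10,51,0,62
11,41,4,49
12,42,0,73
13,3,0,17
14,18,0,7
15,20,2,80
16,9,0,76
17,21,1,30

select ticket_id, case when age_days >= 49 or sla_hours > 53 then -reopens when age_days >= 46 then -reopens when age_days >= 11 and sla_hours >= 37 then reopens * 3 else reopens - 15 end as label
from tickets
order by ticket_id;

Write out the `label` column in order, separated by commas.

-11, -1, -13, -1, -11, 0, 12, 0, -15, -15, -2, 0, -14

ticket_id=5: ELSE → -11
ticket_id=6: age_days >= 49 or sla_hours > 53 → -1
ticket_id=7: ELSE → -13
ticket_id=8: age_days >= 49 or sla_hours > 53 → -1
ticket_id=9: ELSE → -11
ticket_id=10: age_days >= 49 or sla_hours > 53 → 0
ticket_id=11: age_days >= 11 and sla_hours >= 37 → 12
ticket_id=12: age_days >= 49 or sla_hours > 53 → 0
ticket_id=13: ELSE → -15
ticket_id=14: ELSE → -15
ticket_id=15: age_days >= 49 or sla_hours > 53 → -2
ticket_id=16: age_days >= 49 or sla_hours > 53 → 0
ticket_id=17: ELSE → -14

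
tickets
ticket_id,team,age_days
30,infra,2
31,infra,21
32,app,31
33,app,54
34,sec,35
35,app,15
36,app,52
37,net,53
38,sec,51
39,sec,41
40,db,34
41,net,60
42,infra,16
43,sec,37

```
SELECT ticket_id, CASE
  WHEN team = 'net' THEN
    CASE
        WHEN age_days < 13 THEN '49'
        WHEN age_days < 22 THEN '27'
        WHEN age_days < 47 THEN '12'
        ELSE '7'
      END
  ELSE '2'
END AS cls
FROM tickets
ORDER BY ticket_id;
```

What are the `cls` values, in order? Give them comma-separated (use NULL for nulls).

ticket_id=30: team='infra' → outer ELSE → 2
ticket_id=31: team='infra' → outer ELSE → 2
ticket_id=32: team='app' → outer ELSE → 2
ticket_id=33: team='app' → outer ELSE → 2
ticket_id=34: team='sec' → outer ELSE → 2
ticket_id=35: team='app' → outer ELSE → 2
ticket_id=36: team='app' → outer ELSE → 2
ticket_id=37: team='net' → inner[ELSE] → 7
ticket_id=38: team='sec' → outer ELSE → 2
ticket_id=39: team='sec' → outer ELSE → 2
ticket_id=40: team='db' → outer ELSE → 2
ticket_id=41: team='net' → inner[ELSE] → 7
ticket_id=42: team='infra' → outer ELSE → 2
ticket_id=43: team='sec' → outer ELSE → 2

2, 2, 2, 2, 2, 2, 2, 7, 2, 2, 2, 7, 2, 2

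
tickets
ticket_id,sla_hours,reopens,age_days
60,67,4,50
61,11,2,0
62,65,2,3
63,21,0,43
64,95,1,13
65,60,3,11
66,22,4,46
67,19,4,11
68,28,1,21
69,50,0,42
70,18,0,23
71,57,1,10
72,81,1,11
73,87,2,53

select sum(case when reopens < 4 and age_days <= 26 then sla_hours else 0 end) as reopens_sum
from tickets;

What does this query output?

ticket_id=60: ✗
ticket_id=61: ✓ → 11
ticket_id=62: ✓ → 65
ticket_id=63: ✗
ticket_id=64: ✓ → 95
ticket_id=65: ✓ → 60
ticket_id=66: ✗
ticket_id=67: ✗
ticket_id=68: ✓ → 28
ticket_id=69: ✗
ticket_id=70: ✓ → 18
ticket_id=71: ✓ → 57
ticket_id=72: ✓ → 81
ticket_id=73: ✗
reopens_sum = 11 + 65 + 95 + 60 + 28 + 18 + 57 + 81 = 415

415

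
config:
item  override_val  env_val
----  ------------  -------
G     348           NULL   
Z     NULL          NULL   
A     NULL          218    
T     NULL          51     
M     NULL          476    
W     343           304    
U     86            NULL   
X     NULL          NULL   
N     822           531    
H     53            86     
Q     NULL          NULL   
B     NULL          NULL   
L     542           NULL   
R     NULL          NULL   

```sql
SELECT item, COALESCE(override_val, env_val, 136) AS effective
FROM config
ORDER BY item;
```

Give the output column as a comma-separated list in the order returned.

218, 136, 348, 53, 542, 476, 822, 136, 136, 51, 86, 343, 136, 136

item=A: override_val=NULL, env_val=218 → 218
item=B: override_val=NULL, env_val=NULL, → literal 136 → 136
item=G: override_val=348 → 348
item=H: override_val=53 → 53
item=L: override_val=542 → 542
item=M: override_val=NULL, env_val=476 → 476
item=N: override_val=822 → 822
item=Q: override_val=NULL, env_val=NULL, → literal 136 → 136
item=R: override_val=NULL, env_val=NULL, → literal 136 → 136
item=T: override_val=NULL, env_val=51 → 51
item=U: override_val=86 → 86
item=W: override_val=343 → 343
item=X: override_val=NULL, env_val=NULL, → literal 136 → 136
item=Z: override_val=NULL, env_val=NULL, → literal 136 → 136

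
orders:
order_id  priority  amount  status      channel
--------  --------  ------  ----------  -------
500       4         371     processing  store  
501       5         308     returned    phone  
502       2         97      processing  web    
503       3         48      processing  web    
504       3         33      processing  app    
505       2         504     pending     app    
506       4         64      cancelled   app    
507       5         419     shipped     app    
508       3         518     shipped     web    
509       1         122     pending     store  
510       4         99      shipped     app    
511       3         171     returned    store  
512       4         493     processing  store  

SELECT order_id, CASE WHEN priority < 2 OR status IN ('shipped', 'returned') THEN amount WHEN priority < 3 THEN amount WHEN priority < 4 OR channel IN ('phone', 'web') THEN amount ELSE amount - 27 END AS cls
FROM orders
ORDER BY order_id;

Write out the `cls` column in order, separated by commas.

344, 308, 97, 48, 33, 504, 37, 419, 518, 122, 99, 171, 466

order_id=500: ELSE → 344
order_id=501: priority < 2 OR status IN ('shipped', 'returned') → 308
order_id=502: priority < 3 → 97
order_id=503: priority < 4 OR channel IN ('phone', 'web') → 48
order_id=504: priority < 4 OR channel IN ('phone', 'web') → 33
order_id=505: priority < 3 → 504
order_id=506: ELSE → 37
order_id=507: priority < 2 OR status IN ('shipped', 'returned') → 419
order_id=508: priority < 2 OR status IN ('shipped', 'returned') → 518
order_id=509: priority < 2 OR status IN ('shipped', 'returned') → 122
order_id=510: priority < 2 OR status IN ('shipped', 'returned') → 99
order_id=511: priority < 2 OR status IN ('shipped', 'returned') → 171
order_id=512: ELSE → 466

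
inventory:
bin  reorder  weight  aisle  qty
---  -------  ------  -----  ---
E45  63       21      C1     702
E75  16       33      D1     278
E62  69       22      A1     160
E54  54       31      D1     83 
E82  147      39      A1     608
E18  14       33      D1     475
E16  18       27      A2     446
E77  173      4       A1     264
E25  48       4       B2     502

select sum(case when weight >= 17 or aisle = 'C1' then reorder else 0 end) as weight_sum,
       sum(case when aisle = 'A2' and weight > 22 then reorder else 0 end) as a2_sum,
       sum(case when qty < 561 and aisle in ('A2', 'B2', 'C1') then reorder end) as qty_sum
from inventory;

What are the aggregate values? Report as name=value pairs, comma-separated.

weight_sum=381, a2_sum=18, qty_sum=66

[weight_sum: weight >= 17 or aisle = 'C1']
bin=E45: ✓ → 63
bin=E75: ✓ → 16
bin=E62: ✓ → 69
bin=E54: ✓ → 54
bin=E82: ✓ → 147
bin=E18: ✓ → 14
bin=E16: ✓ → 18
bin=E77: ✗
bin=E25: ✗
weight_sum = 63 + 16 + 69 + 54 + 147 + 14 + 18 = 381
—
[a2_sum: aisle = 'A2' and weight > 22]
bin=E45: ✗
bin=E75: ✗
bin=E62: ✗
bin=E54: ✗
bin=E82: ✗
bin=E18: ✗
bin=E16: ✓ → 18
bin=E77: ✗
bin=E25: ✗
a2_sum = 18
—
[qty_sum: qty < 561 and aisle in ('A2', 'B2', 'C1')]
bin=E45: ✗
bin=E75: ✗
bin=E62: ✗
bin=E54: ✗
bin=E82: ✗
bin=E18: ✗
bin=E16: ✓ → 18
bin=E77: ✗
bin=E25: ✓ → 48
qty_sum = 18 + 48 = 66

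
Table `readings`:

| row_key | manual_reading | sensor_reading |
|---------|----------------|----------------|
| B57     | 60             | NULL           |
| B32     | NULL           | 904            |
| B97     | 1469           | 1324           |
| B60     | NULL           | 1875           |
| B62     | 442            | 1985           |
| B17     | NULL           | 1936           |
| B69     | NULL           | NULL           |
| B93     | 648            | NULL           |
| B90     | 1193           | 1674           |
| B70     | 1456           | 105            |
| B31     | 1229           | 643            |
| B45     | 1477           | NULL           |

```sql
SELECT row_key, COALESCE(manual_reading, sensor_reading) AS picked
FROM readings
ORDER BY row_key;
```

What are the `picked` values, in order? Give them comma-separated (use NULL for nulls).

1936, 1229, 904, 1477, 60, 1875, 442, NULL, 1456, 1193, 648, 1469

row_key=B17: manual_reading=NULL, sensor_reading=1936 → 1936
row_key=B31: manual_reading=1229 → 1229
row_key=B32: manual_reading=NULL, sensor_reading=904 → 904
row_key=B45: manual_reading=1477 → 1477
row_key=B57: manual_reading=60 → 60
row_key=B60: manual_reading=NULL, sensor_reading=1875 → 1875
row_key=B62: manual_reading=442 → 442
row_key=B69: manual_reading=NULL, sensor_reading=NULL (all NULL) → NULL
row_key=B70: manual_reading=1456 → 1456
row_key=B90: manual_reading=1193 → 1193
row_key=B93: manual_reading=648 → 648
row_key=B97: manual_reading=1469 → 1469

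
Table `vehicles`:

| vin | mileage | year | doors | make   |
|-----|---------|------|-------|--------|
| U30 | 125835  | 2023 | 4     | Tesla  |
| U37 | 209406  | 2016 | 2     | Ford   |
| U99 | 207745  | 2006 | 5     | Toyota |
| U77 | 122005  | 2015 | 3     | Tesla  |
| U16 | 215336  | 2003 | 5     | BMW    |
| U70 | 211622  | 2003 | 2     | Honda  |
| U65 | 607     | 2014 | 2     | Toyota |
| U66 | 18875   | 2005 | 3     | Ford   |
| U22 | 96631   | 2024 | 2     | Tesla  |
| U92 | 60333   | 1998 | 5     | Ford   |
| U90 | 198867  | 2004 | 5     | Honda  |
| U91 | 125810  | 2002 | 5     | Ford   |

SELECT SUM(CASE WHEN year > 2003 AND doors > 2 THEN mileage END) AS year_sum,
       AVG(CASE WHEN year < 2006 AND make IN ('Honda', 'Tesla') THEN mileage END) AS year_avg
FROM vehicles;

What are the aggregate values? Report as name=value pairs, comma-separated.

year_sum=673327, year_avg=205244.5

[year_sum: year > 2003 AND doors > 2]
vin=U30: ✓ → 125835
vin=U37: ✗
vin=U99: ✓ → 207745
vin=U77: ✓ → 122005
vin=U16: ✗
vin=U70: ✗
vin=U65: ✗
vin=U66: ✓ → 18875
vin=U22: ✗
vin=U92: ✗
vin=U90: ✓ → 198867
vin=U91: ✗
year_sum = 125835 + 207745 + 122005 + 18875 + 198867 = 673327
—
[year_avg: year < 2006 AND make IN ('Honda', 'Tesla')]
vin=U30: ✗
vin=U37: ✗
vin=U99: ✗
vin=U77: ✗
vin=U16: ✗
vin=U70: ✓ → 211622
vin=U65: ✗
vin=U66: ✗
vin=U22: ✗
vin=U92: ✗
vin=U90: ✓ → 198867
vin=U91: ✗
year_avg = (211622 + 198867) / 2 = 205244.5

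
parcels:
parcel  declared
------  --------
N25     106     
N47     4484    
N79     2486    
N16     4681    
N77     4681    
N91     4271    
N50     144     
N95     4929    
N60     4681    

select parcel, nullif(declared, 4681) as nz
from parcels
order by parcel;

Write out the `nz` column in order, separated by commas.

NULL, 106, 4484, 144, NULL, NULL, 2486, 4271, 4929

parcel=N16: declared=4681 vs 4681: equal → NULL
parcel=N25: declared=106 vs 4681: differ → 106
parcel=N47: declared=4484 vs 4681: differ → 4484
parcel=N50: declared=144 vs 4681: differ → 144
parcel=N60: declared=4681 vs 4681: equal → NULL
parcel=N77: declared=4681 vs 4681: equal → NULL
parcel=N79: declared=2486 vs 4681: differ → 2486
parcel=N91: declared=4271 vs 4681: differ → 4271
parcel=N95: declared=4929 vs 4681: differ → 4929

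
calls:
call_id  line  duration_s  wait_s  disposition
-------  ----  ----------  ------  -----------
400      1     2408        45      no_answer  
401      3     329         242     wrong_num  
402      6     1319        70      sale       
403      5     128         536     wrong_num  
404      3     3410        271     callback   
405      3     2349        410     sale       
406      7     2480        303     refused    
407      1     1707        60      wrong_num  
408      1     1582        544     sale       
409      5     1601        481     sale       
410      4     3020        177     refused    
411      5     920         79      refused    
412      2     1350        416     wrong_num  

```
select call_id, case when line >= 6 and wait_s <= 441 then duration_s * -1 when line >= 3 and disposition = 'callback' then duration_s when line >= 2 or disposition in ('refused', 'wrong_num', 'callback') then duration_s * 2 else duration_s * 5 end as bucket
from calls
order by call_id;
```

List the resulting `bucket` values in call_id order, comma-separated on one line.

12040, 658, -1319, 256, 3410, 4698, -2480, 3414, 7910, 3202, 6040, 1840, 2700

call_id=400: ELSE → 12040
call_id=401: line >= 2 or disposition in ('refused', 'wrong_num', 'callback') → 658
call_id=402: line >= 6 and wait_s <= 441 → -1319
call_id=403: line >= 2 or disposition in ('refused', 'wrong_num', 'callback') → 256
call_id=404: line >= 3 and disposition = 'callback' → 3410
call_id=405: line >= 2 or disposition in ('refused', 'wrong_num', 'callback') → 4698
call_id=406: line >= 6 and wait_s <= 441 → -2480
call_id=407: line >= 2 or disposition in ('refused', 'wrong_num', 'callback') → 3414
call_id=408: ELSE → 7910
call_id=409: line >= 2 or disposition in ('refused', 'wrong_num', 'callback') → 3202
call_id=410: line >= 2 or disposition in ('refused', 'wrong_num', 'callback') → 6040
call_id=411: line >= 2 or disposition in ('refused', 'wrong_num', 'callback') → 1840
call_id=412: line >= 2 or disposition in ('refused', 'wrong_num', 'callback') → 2700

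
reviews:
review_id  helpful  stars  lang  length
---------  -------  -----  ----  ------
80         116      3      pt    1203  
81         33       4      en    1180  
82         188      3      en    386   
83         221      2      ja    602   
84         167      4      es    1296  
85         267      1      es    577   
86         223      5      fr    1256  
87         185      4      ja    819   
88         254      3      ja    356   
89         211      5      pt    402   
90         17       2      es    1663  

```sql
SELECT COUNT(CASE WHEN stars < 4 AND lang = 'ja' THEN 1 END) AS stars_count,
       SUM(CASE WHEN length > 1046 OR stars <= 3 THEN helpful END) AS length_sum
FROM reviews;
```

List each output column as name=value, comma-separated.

stars_count=2, length_sum=1486

[stars_count: stars < 4 AND lang = 'ja']
review_id=80: ✗
review_id=81: ✗
review_id=82: ✗
review_id=83: ✓ → 1
review_id=84: ✗
review_id=85: ✗
review_id=86: ✗
review_id=87: ✗
review_id=88: ✓ → 1
review_id=89: ✗
review_id=90: ✗
stars_count = COUNT(1, 1) = 2
—
[length_sum: length > 1046 OR stars <= 3]
review_id=80: ✓ → 116
review_id=81: ✓ → 33
review_id=82: ✓ → 188
review_id=83: ✓ → 221
review_id=84: ✓ → 167
review_id=85: ✓ → 267
review_id=86: ✓ → 223
review_id=87: ✗
review_id=88: ✓ → 254
review_id=89: ✗
review_id=90: ✓ → 17
length_sum = 116 + 33 + 188 + 221 + 167 + 267 + 223 + 254 + 17 = 1486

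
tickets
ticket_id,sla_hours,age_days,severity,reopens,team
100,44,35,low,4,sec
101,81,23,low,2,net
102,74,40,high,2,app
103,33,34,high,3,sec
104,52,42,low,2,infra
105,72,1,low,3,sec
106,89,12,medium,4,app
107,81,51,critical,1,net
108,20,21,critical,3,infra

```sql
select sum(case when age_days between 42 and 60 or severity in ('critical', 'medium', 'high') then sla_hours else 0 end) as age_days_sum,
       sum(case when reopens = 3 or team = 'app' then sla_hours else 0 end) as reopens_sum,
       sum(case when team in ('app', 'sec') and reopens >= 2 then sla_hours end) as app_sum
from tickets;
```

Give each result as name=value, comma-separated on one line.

[age_days_sum: age_days between 42 and 60 or severity in ('critical', 'medium', 'high')]
ticket_id=100: ✗
ticket_id=101: ✗
ticket_id=102: ✓ → 74
ticket_id=103: ✓ → 33
ticket_id=104: ✓ → 52
ticket_id=105: ✗
ticket_id=106: ✓ → 89
ticket_id=107: ✓ → 81
ticket_id=108: ✓ → 20
age_days_sum = 74 + 33 + 52 + 89 + 81 + 20 = 349
—
[reopens_sum: reopens = 3 or team = 'app']
ticket_id=100: ✗
ticket_id=101: ✗
ticket_id=102: ✓ → 74
ticket_id=103: ✓ → 33
ticket_id=104: ✗
ticket_id=105: ✓ → 72
ticket_id=106: ✓ → 89
ticket_id=107: ✗
ticket_id=108: ✓ → 20
reopens_sum = 74 + 33 + 72 + 89 + 20 = 288
—
[app_sum: team in ('app', 'sec') and reopens >= 2]
ticket_id=100: ✓ → 44
ticket_id=101: ✗
ticket_id=102: ✓ → 74
ticket_id=103: ✓ → 33
ticket_id=104: ✗
ticket_id=105: ✓ → 72
ticket_id=106: ✓ → 89
ticket_id=107: ✗
ticket_id=108: ✗
app_sum = 44 + 74 + 33 + 72 + 89 = 312

age_days_sum=349, reopens_sum=288, app_sum=312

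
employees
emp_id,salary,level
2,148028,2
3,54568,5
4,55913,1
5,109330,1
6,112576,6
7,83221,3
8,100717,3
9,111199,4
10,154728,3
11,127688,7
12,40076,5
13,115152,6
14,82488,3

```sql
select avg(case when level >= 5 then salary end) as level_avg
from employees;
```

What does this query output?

90012

emp_id=2: ✗
emp_id=3: ✓ → 54568
emp_id=4: ✗
emp_id=5: ✗
emp_id=6: ✓ → 112576
emp_id=7: ✗
emp_id=8: ✗
emp_id=9: ✗
emp_id=10: ✗
emp_id=11: ✓ → 127688
emp_id=12: ✓ → 40076
emp_id=13: ✓ → 115152
emp_id=14: ✗
level_avg = (54568 + 112576 + 127688 + 40076 + 115152) / 5 = 90012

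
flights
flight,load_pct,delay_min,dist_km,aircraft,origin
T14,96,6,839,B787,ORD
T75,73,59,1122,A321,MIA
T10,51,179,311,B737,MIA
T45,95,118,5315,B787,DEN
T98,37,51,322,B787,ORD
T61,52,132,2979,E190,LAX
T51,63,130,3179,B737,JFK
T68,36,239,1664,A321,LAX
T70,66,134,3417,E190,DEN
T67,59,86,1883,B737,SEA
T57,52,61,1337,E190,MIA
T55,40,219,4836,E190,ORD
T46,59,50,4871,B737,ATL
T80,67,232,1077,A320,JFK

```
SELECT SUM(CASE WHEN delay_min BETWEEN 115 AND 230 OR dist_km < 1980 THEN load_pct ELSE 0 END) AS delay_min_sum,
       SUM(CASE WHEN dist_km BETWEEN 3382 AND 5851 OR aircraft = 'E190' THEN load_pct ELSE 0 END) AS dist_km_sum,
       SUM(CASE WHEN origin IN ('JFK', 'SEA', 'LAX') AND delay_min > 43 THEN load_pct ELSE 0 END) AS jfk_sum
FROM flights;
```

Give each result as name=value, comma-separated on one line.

delay_min_sum=787, dist_km_sum=364, jfk_sum=277

[delay_min_sum: delay_min BETWEEN 115 AND 230 OR dist_km < 1980]
flight=T14: ✓ → 96
flight=T75: ✓ → 73
flight=T10: ✓ → 51
flight=T45: ✓ → 95
flight=T98: ✓ → 37
flight=T61: ✓ → 52
flight=T51: ✓ → 63
flight=T68: ✓ → 36
flight=T70: ✓ → 66
flight=T67: ✓ → 59
flight=T57: ✓ → 52
flight=T55: ✓ → 40
flight=T46: ✗
flight=T80: ✓ → 67
delay_min_sum = 96 + 73 + 51 + 95 + 37 + 52 + 63 + 36 + 66 + 59 + 52 + 40 + 67 = 787
—
[dist_km_sum: dist_km BETWEEN 3382 AND 5851 OR aircraft = 'E190']
flight=T14: ✗
flight=T75: ✗
flight=T10: ✗
flight=T45: ✓ → 95
flight=T98: ✗
flight=T61: ✓ → 52
flight=T51: ✗
flight=T68: ✗
flight=T70: ✓ → 66
flight=T67: ✗
flight=T57: ✓ → 52
flight=T55: ✓ → 40
flight=T46: ✓ → 59
flight=T80: ✗
dist_km_sum = 95 + 52 + 66 + 52 + 40 + 59 = 364
—
[jfk_sum: origin IN ('JFK', 'SEA', 'LAX') AND delay_min > 43]
flight=T14: ✗
flight=T75: ✗
flight=T10: ✗
flight=T45: ✗
flight=T98: ✗
flight=T61: ✓ → 52
flight=T51: ✓ → 63
flight=T68: ✓ → 36
flight=T70: ✗
flight=T67: ✓ → 59
flight=T57: ✗
flight=T55: ✗
flight=T46: ✗
flight=T80: ✓ → 67
jfk_sum = 52 + 63 + 36 + 59 + 67 = 277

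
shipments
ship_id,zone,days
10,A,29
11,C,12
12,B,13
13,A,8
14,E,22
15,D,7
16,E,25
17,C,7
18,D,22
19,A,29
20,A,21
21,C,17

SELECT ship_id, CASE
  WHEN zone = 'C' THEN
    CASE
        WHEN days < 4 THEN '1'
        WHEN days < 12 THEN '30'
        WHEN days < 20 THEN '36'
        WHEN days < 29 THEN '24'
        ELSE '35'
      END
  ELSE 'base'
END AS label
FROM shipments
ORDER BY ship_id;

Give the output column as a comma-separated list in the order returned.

ship_id=10: zone='A' → outer ELSE → base
ship_id=11: zone='C' → inner[days < 20] → 36
ship_id=12: zone='B' → outer ELSE → base
ship_id=13: zone='A' → outer ELSE → base
ship_id=14: zone='E' → outer ELSE → base
ship_id=15: zone='D' → outer ELSE → base
ship_id=16: zone='E' → outer ELSE → base
ship_id=17: zone='C' → inner[days < 12] → 30
ship_id=18: zone='D' → outer ELSE → base
ship_id=19: zone='A' → outer ELSE → base
ship_id=20: zone='A' → outer ELSE → base
ship_id=21: zone='C' → inner[days < 20] → 36

base, 36, base, base, base, base, base, 30, base, base, base, 36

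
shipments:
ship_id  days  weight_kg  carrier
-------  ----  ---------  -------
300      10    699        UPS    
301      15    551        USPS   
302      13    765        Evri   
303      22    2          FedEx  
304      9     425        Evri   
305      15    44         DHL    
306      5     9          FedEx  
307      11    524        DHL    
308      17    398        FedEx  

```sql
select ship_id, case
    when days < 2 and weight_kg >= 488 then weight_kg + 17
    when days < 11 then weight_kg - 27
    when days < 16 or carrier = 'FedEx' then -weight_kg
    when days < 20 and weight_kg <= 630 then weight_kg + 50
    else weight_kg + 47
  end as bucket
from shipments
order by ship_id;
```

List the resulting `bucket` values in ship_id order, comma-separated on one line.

672, -551, -765, -2, 398, -44, -18, -524, -398

ship_id=300: days < 11 → 672
ship_id=301: days < 16 or carrier = 'FedEx' → -551
ship_id=302: days < 16 or carrier = 'FedEx' → -765
ship_id=303: days < 16 or carrier = 'FedEx' → -2
ship_id=304: days < 11 → 398
ship_id=305: days < 16 or carrier = 'FedEx' → -44
ship_id=306: days < 11 → -18
ship_id=307: days < 16 or carrier = 'FedEx' → -524
ship_id=308: days < 16 or carrier = 'FedEx' → -398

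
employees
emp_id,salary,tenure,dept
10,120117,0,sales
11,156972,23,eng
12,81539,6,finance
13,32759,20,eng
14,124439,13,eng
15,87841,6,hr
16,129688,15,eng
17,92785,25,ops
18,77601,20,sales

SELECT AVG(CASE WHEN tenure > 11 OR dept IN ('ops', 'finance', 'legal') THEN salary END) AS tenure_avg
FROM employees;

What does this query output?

emp_id=10: ✗
emp_id=11: ✓ → 156972
emp_id=12: ✓ → 81539
emp_id=13: ✓ → 32759
emp_id=14: ✓ → 124439
emp_id=15: ✗
emp_id=16: ✓ → 129688
emp_id=17: ✓ → 92785
emp_id=18: ✓ → 77601
tenure_avg = (156972 + 81539 + 32759 + 124439 + 129688 + 92785 + 77601) / 7 = 99397.5714285714

99397.5714285714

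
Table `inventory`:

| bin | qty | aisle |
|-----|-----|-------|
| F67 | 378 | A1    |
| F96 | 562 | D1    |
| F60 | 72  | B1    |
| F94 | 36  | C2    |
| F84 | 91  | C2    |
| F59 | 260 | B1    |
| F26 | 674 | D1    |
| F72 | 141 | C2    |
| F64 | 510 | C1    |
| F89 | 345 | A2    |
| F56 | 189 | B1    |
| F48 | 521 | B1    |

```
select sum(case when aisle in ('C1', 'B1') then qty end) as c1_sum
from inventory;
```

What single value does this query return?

1552

bin=F67: ✗
bin=F96: ✗
bin=F60: ✓ → 72
bin=F94: ✗
bin=F84: ✗
bin=F59: ✓ → 260
bin=F26: ✗
bin=F72: ✗
bin=F64: ✓ → 510
bin=F89: ✗
bin=F56: ✓ → 189
bin=F48: ✓ → 521
c1_sum = 72 + 260 + 510 + 189 + 521 = 1552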